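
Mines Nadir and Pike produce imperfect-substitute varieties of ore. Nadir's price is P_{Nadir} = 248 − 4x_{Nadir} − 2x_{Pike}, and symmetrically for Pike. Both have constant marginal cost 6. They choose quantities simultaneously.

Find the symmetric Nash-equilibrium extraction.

24.2

Mine Nadir's profit: π = x_{Nadir}(248 − 4x_{Nadir} − 2x_{Pike}) − 6x_{Nadir}.
∂π/∂x_{Nadir} = 242 − 8x_{Nadir} − 2x_{Pike} = 0 ⇒ x_{Nadir} = 30.25 − 0.25x_{Pike}.
The game is symmetric, so in equilibrium x_{Pike} = x_{Nadir}: the reaction function gives 1.25x_{Nadir} = 30.25, hence x_{Nadir} = 24.2.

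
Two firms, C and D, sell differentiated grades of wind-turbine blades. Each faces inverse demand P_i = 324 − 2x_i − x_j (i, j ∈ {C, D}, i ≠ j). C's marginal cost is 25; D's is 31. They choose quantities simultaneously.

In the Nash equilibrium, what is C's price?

145.4

Firm C's profit: π = x_C(324 − 2x_C − x_D) − 25x_C.
∂π/∂x_C = 299 − 4x_C − x_D = 0 ⇒ x_C = 74.75 − 0.25x_D.
Similarly x_D = 73.25 − 0.25x_C.
Substituting the second reaction function into the first: x_C = 74.75 − 0.25(73.25 − 0.25x_C), which gives 0.9375x_C = 56.4375 ⇒ x_C = 60.2.
Then x_D = 73.25 − 0.25·60.2 = 58.2.
P_C = 324 − 2·60.2 − 58.2 = 145.4.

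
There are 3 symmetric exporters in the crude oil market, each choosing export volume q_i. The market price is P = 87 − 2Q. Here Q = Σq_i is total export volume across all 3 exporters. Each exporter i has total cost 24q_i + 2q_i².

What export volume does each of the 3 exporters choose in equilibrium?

5.25

A representative exporter's profit is π_i = q_i(87 − 2Q) − 24q_i − 2q_i², with Q = q_i + Σ_{j≠i} q_j.
First-order condition: 63 − 8q_i − 2Σ_{j≠i} q_j = 0.
Imposing symmetry (q_j = q for all j) turns Σ_{j≠i} q_j into 2q, so 63 = 12q and q = 5.25.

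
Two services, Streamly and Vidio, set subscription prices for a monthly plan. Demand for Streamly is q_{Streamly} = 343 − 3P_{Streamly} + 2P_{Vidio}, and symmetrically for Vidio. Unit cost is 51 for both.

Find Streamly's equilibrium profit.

Streamly's profit: π = (P_{Streamly} − 51)(343 − 3P_{Streamly} + 2P_{Vidio}).
∂π/∂P_{Streamly} = 496 − 6P_{Streamly} + 2P_{Vidio} = 0 ⇒ P_{Streamly} = 248/3 + (1/3)P_{Vidio}.
The game is symmetric, so in equilibrium P_{Vidio} = P_{Streamly}: the reaction function gives (2/3)P_{Streamly} = 248/3, hence P_{Streamly} = 124.
q_{Streamly} = 343 − 3·124 + 2·124 = 219.
Profit = (124 − 51)·219 = 15987.

15987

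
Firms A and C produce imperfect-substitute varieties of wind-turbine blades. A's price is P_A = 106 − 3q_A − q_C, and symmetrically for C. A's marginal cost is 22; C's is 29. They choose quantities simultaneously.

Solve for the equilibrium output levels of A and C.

Firm A's profit: π = q_A(106 − 3q_A − q_C) − 22q_A.
∂π/∂q_A = 84 − 6q_A − q_C = 0 ⇒ q_A = 14 − (1/6)q_C.
Similarly q_C = 77/6 − (1/6)q_A.
Plugging q_C into A's best response: q_A = 14 − (1/6)(77/6 − (1/6)q_A) ⇒ (35/36)q_A = 427/36, so q_A = 12.2.
Then q_C = 77/6 − (1/6)·12.2 = 10.8.

12.2, 10.8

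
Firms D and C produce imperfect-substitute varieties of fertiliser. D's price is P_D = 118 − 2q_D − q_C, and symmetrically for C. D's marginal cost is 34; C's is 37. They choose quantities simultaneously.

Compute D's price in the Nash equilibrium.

68

Firm D's profit: π = q_D(118 − 2q_D − q_C) − 34q_D.
∂π/∂q_D = 84 − 4q_D − q_C = 0 ⇒ q_D = 21 − 0.25q_C.
Similarly q_C = 20.25 − 0.25q_D.
Plugging q_C into D's best response: q_D = 21 − 0.25(20.25 − 0.25q_D) ⇒ 0.9375q_D = 15.9375, so q_D = 17.
Then q_C = 20.25 − 0.25·17 = 16.
P_D = 118 − 2·17 − 16 = 68.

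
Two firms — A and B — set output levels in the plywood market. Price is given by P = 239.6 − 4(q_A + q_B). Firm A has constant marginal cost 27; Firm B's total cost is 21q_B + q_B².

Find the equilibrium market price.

105.225

Firm A's profit: π = q_A(239.6 − 4(q_A + q_B)) − 27q_A.
∂π/∂q_A = 212.6 − 8q_A − 4q_B = 0, so q_A = 26.575 − 0.5q_B.
For B: ∂π/∂q_B = 218.6 − 10q_B − 4q_A = 0 ⇒ q_B = 21.86 − 0.4q_A.
Substituting the second reaction function into the first: q_A = 26.575 − 0.5(21.86 − 0.4q_A), which gives 0.8q_A = 15.645 ⇒ q_A = 3129/160.
Then q_B = 21.86 − 0.4·(3129/160) = 14.0375.
Equilibrium price: P = 239.6 − 4·(1075/32) = 105.225.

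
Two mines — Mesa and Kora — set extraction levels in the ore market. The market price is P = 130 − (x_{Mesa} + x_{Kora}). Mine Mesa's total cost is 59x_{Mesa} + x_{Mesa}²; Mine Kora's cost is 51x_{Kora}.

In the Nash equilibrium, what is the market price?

Mine Mesa's profit: π = x_{Mesa}(130 − (x_{Mesa} + x_{Kora})) − 59x_{Mesa} − x_{Mesa}².
∂π/∂x_{Mesa} = 71 − 4x_{Mesa} − x_{Kora} = 0, so x_{Mesa} = 17.75 − 0.25x_{Kora}.
For Kora: ∂π/∂x_{Kora} = 79 − 2x_{Kora} − x_{Mesa} = 0 ⇒ x_{Kora} = 39.5 − 0.5x_{Mesa}.
Substituting the second reaction function into the first: x_{Mesa} = 17.75 − 0.25(39.5 − 0.5x_{Mesa}), which gives 0.875x_{Mesa} = 7.875 ⇒ x_{Mesa} = 9.
Then x_{Kora} = 39.5 − 0.5·9 = 35.
Equilibrium price: P = 130 − 44 = 86.

86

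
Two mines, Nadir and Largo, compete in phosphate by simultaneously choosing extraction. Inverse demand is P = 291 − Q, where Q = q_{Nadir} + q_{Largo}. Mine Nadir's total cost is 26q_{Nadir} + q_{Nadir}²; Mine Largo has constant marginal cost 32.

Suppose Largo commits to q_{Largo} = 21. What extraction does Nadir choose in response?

61

Mine Nadir's profit: π = q_{Nadir}(291 − (q_{Nadir} + q_{Largo})) − 26q_{Nadir} − q_{Nadir}².
∂π/∂q_{Nadir} = 265 − 4q_{Nadir} − q_{Largo} = 0, so q_{Nadir} = 66.25 − 0.25q_{Largo}.
At q_{Largo} = 21: q_{Nadir} = 66.25 − 0.25·21 = 61.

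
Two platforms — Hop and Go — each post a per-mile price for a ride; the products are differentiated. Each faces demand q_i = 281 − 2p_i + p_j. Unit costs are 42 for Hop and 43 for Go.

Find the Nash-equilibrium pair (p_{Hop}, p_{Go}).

121.8, 122.2

Hop's profit: π = (p_{Hop} − 42)(281 − 2p_{Hop} + p_{Go}).
∂π/∂p_{Hop} = 365 − 4p_{Hop} + p_{Go} = 0 ⇒ p_{Hop} = 91.25 + 0.25p_{Go}.
Similarly p_{Go} = 91.75 + 0.25p_{Hop}.
Plugging p_{Go} into Hop's best response: p_{Hop} = 91.25 + 0.25(91.75 + 0.25p_{Hop}) ⇒ 0.9375p_{Hop} = 114.1875, so p_{Hop} = 121.8.
Then p_{Go} = 91.75 + 0.25·121.8 = 122.2.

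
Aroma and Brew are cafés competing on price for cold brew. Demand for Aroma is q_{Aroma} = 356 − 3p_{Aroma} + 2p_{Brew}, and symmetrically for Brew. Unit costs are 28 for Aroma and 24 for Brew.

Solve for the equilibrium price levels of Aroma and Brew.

Aroma's profit: π = (p_{Aroma} − 28)(356 − 3p_{Aroma} + 2p_{Brew}).
∂π/∂p_{Aroma} = 440 − 6p_{Aroma} + 2p_{Brew} = 0 ⇒ p_{Aroma} = 220/3 + (1/3)p_{Brew}.
Similarly p_{Brew} = 214/3 + (1/3)p_{Aroma}.
Substituting the second reaction function into the first: p_{Aroma} = 220/3 + (1/3)(214/3 + (1/3)p_{Aroma}), which gives (8/9)p_{Aroma} = 874/9 ⇒ p_{Aroma} = 109.25.
Then p_{Brew} = 214/3 + (1/3)·109.25 = 107.75.

109.25, 107.75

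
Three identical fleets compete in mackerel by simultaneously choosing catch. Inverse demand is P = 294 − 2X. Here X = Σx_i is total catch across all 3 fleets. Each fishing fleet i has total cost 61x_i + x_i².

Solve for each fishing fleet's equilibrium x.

23.3

A representative fishing fleet's profit is π_i = x_i(294 − 2X) − 61x_i − x_i², with X = x_i + Σ_{j≠i} x_j.
First-order condition: 233 − 6x_i − 2Σ_{j≠i} x_j = 0.
Imposing symmetry (x_j = x for all j) turns Σ_{j≠i} x_j into 2x, so 233 = 10x and x = 23.3.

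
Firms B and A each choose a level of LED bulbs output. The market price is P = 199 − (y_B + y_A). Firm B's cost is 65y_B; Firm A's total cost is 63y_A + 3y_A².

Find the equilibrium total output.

Firm B's profit: π = y_B(199 − (y_B + y_A)) − 65y_B.
∂π/∂y_B = 134 − 2y_B − y_A = 0, so y_B = 67 − 0.5y_A.
For A: ∂π/∂y_A = 136 − 8y_A − y_B = 0 ⇒ y_A = 17 − 0.125y_B.
Plugging y_A into B's best response: y_B = 67 − 0.5(17 − 0.125y_B) ⇒ 0.9375y_B = 58.5, so y_B = 62.4.
Then y_A = 17 − 0.125·62.4 = 9.2.
Total output: 62.4 + 9.2 = 71.6.

71.6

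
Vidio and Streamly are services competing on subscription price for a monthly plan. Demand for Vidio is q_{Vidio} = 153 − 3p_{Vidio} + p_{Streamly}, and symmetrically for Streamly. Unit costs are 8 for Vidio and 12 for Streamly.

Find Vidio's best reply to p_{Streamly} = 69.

41

Vidio's profit: π = (p_{Vidio} − 8)(153 − 3p_{Vidio} + p_{Streamly}).
∂π/∂p_{Vidio} = 177 − 6p_{Vidio} + p_{Streamly} = 0 ⇒ p_{Vidio} = 29.5 + (1/6)p_{Streamly}.
At p_{Streamly} = 69: p_{Vidio} = 29.5 + (1/6)·69 = 41.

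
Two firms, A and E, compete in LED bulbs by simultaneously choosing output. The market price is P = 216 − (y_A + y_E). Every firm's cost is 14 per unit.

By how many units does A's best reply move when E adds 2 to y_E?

-1

Firm A's profit: π = y_A(216 − (y_A + y_E)) − 14y_A.
∂π/∂y_A = 202 − 2y_A − y_E = 0, so y_A = 101 − 0.5y_E.
The reaction-function slope is −0.5, so a 2-unit rise in y_E moves y_A by −0.5 × 2 = −1. A's best response falls — the actions are strategic substitutes.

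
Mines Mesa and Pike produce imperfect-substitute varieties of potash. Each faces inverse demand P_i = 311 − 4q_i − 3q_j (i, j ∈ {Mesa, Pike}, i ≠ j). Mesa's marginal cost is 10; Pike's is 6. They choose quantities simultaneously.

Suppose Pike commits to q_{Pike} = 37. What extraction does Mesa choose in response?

23.75

Mine Mesa's profit: π = q_{Mesa}(311 − 4q_{Mesa} − 3q_{Pike}) − 10q_{Mesa}.
∂π/∂q_{Mesa} = 301 − 8q_{Mesa} − 3q_{Pike} = 0 ⇒ q_{Mesa} = 37.625 − 0.375q_{Pike}.
At q_{Pike} = 37: q_{Mesa} = 37.625 − 0.375·37 = 23.75.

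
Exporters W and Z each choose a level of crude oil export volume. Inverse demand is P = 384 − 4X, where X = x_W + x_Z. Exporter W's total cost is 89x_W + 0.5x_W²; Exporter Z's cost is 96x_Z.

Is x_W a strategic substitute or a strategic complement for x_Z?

strategic substitutes

Exporter W's profit: π = x_W(384 − 4(x_W + x_Z)) − 89x_W − 0.5x_W².
∂π/∂x_W = 295 − 9x_W − 4x_Z = 0, so x_W = 295/9 − (4/9)x_Z.
The best-response slope dx_W/dx_Z = −4/9 < 0: the reaction function is downward-sloping, so the choices are strategic substitutes.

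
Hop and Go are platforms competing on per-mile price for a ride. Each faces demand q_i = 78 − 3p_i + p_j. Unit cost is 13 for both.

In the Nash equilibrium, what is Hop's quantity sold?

Hop's profit: π = (p_{Hop} − 13)(78 − 3p_{Hop} + p_{Go}).
∂π/∂p_{Hop} = 117 − 6p_{Hop} + p_{Go} = 0 ⇒ p_{Hop} = 19.5 + (1/6)p_{Go}.
By symmetry p_{Go} = p_{Hop}; substituting into the reaction function, (5/6)p_{Hop} = 19.5 and p_{Hop} = 23.4.
q_{Hop} = 78 − 3·23.4 + 23.4 = 31.2.

31.2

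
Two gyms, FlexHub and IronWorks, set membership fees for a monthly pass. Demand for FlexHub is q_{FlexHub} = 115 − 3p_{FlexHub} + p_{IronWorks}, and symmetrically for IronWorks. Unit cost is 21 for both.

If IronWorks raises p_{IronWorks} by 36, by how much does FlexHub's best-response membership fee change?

6

FlexHub's profit: π = (p_{FlexHub} − 21)(115 − 3p_{FlexHub} + p_{IronWorks}).
∂π/∂p_{FlexHub} = 178 − 6p_{FlexHub} + p_{IronWorks} = 0 ⇒ p_{FlexHub} = 89/3 + (1/6)p_{IronWorks}.
The reaction-function slope is 1/6, so a 36-unit rise in p_{IronWorks} moves p_{FlexHub} by 1/6 × 36 = 6. FlexHub's best response rises — the actions are strategic complements.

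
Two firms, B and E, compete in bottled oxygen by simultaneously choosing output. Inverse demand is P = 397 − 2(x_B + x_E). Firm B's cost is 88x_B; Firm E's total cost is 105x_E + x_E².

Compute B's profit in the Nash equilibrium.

Firm B's profit: π = x_B(397 − 2(x_B + x_E)) − 88x_B.
∂π/∂x_B = 309 − 4x_B − 2x_E = 0, so x_B = 77.25 − 0.5x_E.
For E: ∂π/∂x_E = 292 − 6x_E − 2x_B = 0 ⇒ x_E = 146/3 − (1/3)x_B.
Solving the two reaction functions simultaneously: (1 − (−0.5)(−1/3))x_B = 77.25 − 0.5·(146/3), so (5/6)x_B = 635/12 and x_B = 63.5.
Then x_E = 146/3 − (1/3)·63.5 = 27.5.
Price P = 397 − 2·91 = 215.
B's profit: (215 − 88)·63.5 = 8064.5.

8064.5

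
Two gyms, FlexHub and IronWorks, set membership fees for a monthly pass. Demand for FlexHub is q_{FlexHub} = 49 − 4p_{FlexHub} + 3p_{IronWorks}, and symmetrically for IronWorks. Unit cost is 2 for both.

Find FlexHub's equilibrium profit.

353.44

FlexHub's profit: π = (p_{FlexHub} − 2)(49 − 4p_{FlexHub} + 3p_{IronWorks}).
∂π/∂p_{FlexHub} = 57 − 8p_{FlexHub} + 3p_{IronWorks} = 0 ⇒ p_{FlexHub} = 7.125 + 0.375p_{IronWorks}.
By symmetry p_{IronWorks} = p_{FlexHub}; substituting into the reaction function, 0.625p_{FlexHub} = 7.125 and p_{FlexHub} = 11.4.
q_{FlexHub} = 49 − 4·11.4 + 3·11.4 = 37.6.
Profit = (11.4 − 2)·37.6 = 353.44.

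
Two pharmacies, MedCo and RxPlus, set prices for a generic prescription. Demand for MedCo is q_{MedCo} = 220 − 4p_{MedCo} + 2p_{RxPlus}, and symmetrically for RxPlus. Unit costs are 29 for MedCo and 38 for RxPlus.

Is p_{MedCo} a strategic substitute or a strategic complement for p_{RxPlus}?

MedCo's profit: π = (p_{MedCo} − 29)(220 − 4p_{MedCo} + 2p_{RxPlus}).
∂π/∂p_{MedCo} = 336 − 8p_{MedCo} + 2p_{RxPlus} = 0 ⇒ p_{MedCo} = 42 + 0.25p_{RxPlus}.
The best-response slope dp_{MedCo}/dp_{RxPlus} = 0.25 > 0: the reaction function is upward-sloping, so the choices are strategic complements.

strategic complements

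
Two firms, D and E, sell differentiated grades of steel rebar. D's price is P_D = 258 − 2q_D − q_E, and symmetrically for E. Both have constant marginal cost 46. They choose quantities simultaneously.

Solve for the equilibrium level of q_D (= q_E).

42.4

Firm D's profit: π = q_D(258 − 2q_D − q_E) − 46q_D.
∂π/∂q_D = 212 − 4q_D − q_E = 0 ⇒ q_D = 53 − 0.25q_E.
The game is symmetric, so in equilibrium q_E = q_D: the reaction function gives 1.25q_D = 53, hence q_D = 42.4.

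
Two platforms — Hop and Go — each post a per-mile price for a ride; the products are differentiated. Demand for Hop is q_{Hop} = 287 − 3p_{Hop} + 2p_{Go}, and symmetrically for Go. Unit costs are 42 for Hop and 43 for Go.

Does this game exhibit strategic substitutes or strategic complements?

Hop's profit: π = (p_{Hop} − 42)(287 − 3p_{Hop} + 2p_{Go}).
∂π/∂p_{Hop} = 413 − 6p_{Hop} + 2p_{Go} = 0 ⇒ p_{Hop} = 413/6 + (1/3)p_{Go}.
The best-response slope dp_{Hop}/dp_{Go} = 1/3 > 0: the reaction function is upward-sloping, so the choices are strategic complements.

strategic complements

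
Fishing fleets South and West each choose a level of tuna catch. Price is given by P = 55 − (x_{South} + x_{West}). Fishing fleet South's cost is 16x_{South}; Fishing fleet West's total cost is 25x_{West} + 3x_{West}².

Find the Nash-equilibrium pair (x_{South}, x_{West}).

Fishing fleet South's profit: π = x_{South}(55 − (x_{South} + x_{West})) − 16x_{South}.
∂π/∂x_{South} = 39 − 2x_{South} − x_{West} = 0, so x_{South} = 19.5 − 0.5x_{West}.
For West: ∂π/∂x_{West} = 30 − 8x_{West} − x_{South} = 0 ⇒ x_{West} = 3.75 − 0.125x_{South}.
Substituting the second reaction function into the first: x_{South} = 19.5 − 0.5(3.75 − 0.125x_{South}), which gives 0.9375x_{South} = 17.625 ⇒ x_{South} = 18.8.
Then x_{West} = 3.75 − 0.125·18.8 = 1.4.

18.8, 1.4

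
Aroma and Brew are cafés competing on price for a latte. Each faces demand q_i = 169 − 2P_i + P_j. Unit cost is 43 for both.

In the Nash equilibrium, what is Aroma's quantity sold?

Aroma's profit: π = (P_{Aroma} − 43)(169 − 2P_{Aroma} + P_{Brew}).
∂π/∂P_{Aroma} = 255 − 4P_{Aroma} + P_{Brew} = 0 ⇒ P_{Aroma} = 63.75 + 0.25P_{Brew}.
Setting P_{Aroma} = P_{Brew} in the reaction function: P_{Aroma} = 63.75 + 0.25P_{Aroma}, so P_{Aroma} = 63.75 / 0.75 = 85.
q_{Aroma} = 169 − 2·85 + 85 = 84.

84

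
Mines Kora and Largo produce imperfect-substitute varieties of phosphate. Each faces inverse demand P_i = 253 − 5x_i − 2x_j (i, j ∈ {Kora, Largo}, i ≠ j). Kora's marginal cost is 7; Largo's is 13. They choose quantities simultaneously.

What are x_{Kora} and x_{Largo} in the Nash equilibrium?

Mine Kora's profit: π = x_{Kora}(253 − 5x_{Kora} − 2x_{Largo}) − 7x_{Kora}.
∂π/∂x_{Kora} = 246 − 10x_{Kora} − 2x_{Largo} = 0 ⇒ x_{Kora} = 24.6 − 0.2x_{Largo}.
Similarly x_{Largo} = 24 − 0.2x_{Kora}.
Substituting the second reaction function into the first: x_{Kora} = 24.6 − 0.2(24 − 0.2x_{Kora}), which gives 0.96x_{Kora} = 19.8 ⇒ x_{Kora} = 20.625.
Then x_{Largo} = 24 − 0.2·20.625 = 19.875.

20.625, 19.875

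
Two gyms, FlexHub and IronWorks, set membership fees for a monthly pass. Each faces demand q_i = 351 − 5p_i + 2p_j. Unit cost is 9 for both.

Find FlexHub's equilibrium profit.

8201.25

FlexHub's profit: π = (p_{FlexHub} − 9)(351 − 5p_{FlexHub} + 2p_{IronWorks}).
∂π/∂p_{FlexHub} = 396 − 10p_{FlexHub} + 2p_{IronWorks} = 0 ⇒ p_{FlexHub} = 39.6 + 0.2p_{IronWorks}.
By symmetry p_{IronWorks} = p_{FlexHub}; substituting into the reaction function, 0.8p_{FlexHub} = 39.6 and p_{FlexHub} = 49.5.
q_{FlexHub} = 351 − 5·49.5 + 2·49.5 = 202.5.
Profit = (49.5 − 9)·202.5 = 8201.25.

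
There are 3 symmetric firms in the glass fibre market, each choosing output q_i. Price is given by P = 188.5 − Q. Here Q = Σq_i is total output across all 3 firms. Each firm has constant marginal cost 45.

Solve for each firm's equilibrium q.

35.875

A representative firm's profit is π_i = q_i(188.5 − Q) − 45q_i, with Q = q_i + Σ_{j≠i} q_j.
First-order condition: 143.5 − 2q_i − Σ_{j≠i} q_j = 0.
In a symmetric equilibrium every firm chooses the same q, so Σ_{j≠i} q_j = 2q. The condition becomes 143.5 − 4q = 0, giving q = 143.5/4 = 35.875.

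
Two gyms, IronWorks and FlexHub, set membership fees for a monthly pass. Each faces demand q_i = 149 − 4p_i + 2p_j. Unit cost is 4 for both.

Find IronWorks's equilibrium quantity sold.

94

IronWorks's profit: π = (p_{IronWorks} − 4)(149 − 4p_{IronWorks} + 2p_{FlexHub}).
∂π/∂p_{IronWorks} = 165 − 8p_{IronWorks} + 2p_{FlexHub} = 0 ⇒ p_{IronWorks} = 20.625 + 0.25p_{FlexHub}.
The game is symmetric, so in equilibrium p_{FlexHub} = p_{IronWorks}: the reaction function gives 0.75p_{IronWorks} = 20.625, hence p_{IronWorks} = 27.5.
q_{IronWorks} = 149 − 4·27.5 + 2·27.5 = 94.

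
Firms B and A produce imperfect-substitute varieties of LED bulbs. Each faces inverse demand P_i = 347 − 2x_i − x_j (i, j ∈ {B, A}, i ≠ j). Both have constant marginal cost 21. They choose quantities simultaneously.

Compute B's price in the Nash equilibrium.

151.4

Firm B's profit: π = x_B(347 − 2x_B − x_A) − 21x_B.
∂π/∂x_B = 326 − 4x_B − x_A = 0 ⇒ x_B = 81.5 − 0.25x_A.
The game is symmetric, so in equilibrium x_A = x_B: the reaction function gives 1.25x_B = 81.5, hence x_B = 65.2.
P_B = 347 − 2·65.2 − 65.2 = 151.4.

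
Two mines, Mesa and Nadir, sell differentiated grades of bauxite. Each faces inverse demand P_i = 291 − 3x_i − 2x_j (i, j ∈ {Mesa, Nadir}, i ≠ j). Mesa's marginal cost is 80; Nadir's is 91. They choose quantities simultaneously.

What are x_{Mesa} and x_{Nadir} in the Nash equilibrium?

Mine Mesa's profit: π = x_{Mesa}(291 − 3x_{Mesa} − 2x_{Nadir}) − 80x_{Mesa}.
∂π/∂x_{Mesa} = 211 − 6x_{Mesa} − 2x_{Nadir} = 0 ⇒ x_{Mesa} = 211/6 − (1/3)x_{Nadir}.
Similarly x_{Nadir} = 100/3 − (1/3)x_{Mesa}.
Solving the two reaction functions simultaneously: (1 − (−1/3)(−1/3))x_{Mesa} = 211/6 − (1/3)·(100/3), so (8/9)x_{Mesa} = 433/18 and x_{Mesa} = 27.0625.
Then x_{Nadir} = 100/3 − (1/3)·27.0625 = 24.3125.

27.0625, 24.3125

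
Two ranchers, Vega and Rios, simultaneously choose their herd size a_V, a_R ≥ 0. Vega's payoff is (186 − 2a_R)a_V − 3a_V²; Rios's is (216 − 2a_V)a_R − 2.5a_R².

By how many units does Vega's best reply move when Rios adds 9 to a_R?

Expanding Vega's payoff: 186a_V − 2a_Ra_V − 3a_V².
∂π/∂a_V = 186 − 2a_R − 6a_V = 0, so a_V = 31 − (1/3)a_R.
The reaction-function slope is −1/3, so a 9-unit rise in a_R moves a_V by −1/3 × 9 = −3. Vega's best response falls — the actions are strategic substitutes.

-3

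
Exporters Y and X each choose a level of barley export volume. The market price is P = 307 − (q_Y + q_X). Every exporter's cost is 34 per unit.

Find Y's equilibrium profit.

8281

Exporter Y's profit: π = q_Y(307 − (q_Y + q_X)) − 34q_Y.
∂π/∂q_Y = 273 − 2q_Y − q_X = 0, so q_Y = 136.5 − 0.5q_X.
Setting q_Y = q_X in the reaction function: q_Y = 136.5 − 0.5q_Y, so q_Y = 136.5 / 1.5 = 91.
Price P = 307 − 182 = 125.
Y's profit: (125 − 34)·91 = 8281.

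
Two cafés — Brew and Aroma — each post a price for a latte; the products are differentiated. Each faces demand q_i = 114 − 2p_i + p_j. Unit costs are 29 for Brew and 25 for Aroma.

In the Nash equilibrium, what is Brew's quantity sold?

Brew's profit: π = (p_{Brew} − 29)(114 − 2p_{Brew} + p_{Aroma}).
∂π/∂p_{Brew} = 172 − 4p_{Brew} + p_{Aroma} = 0 ⇒ p_{Brew} = 43 + 0.25p_{Aroma}.
Similarly p_{Aroma} = 41 + 0.25p_{Brew}.
Substituting the second reaction function into the first: p_{Brew} = 43 + 0.25(41 + 0.25p_{Brew}), which gives 0.9375p_{Brew} = 53.25 ⇒ p_{Brew} = 56.8.
Then p_{Aroma} = 41 + 0.25·56.8 = 55.2.
q_{Brew} = 114 − 2·56.8 + 55.2 = 55.6.

55.6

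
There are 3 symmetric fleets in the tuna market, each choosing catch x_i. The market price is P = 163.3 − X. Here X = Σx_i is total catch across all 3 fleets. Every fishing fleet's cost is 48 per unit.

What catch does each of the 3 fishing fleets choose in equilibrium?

28.825

A representative fishing fleet's profit is π_i = x_i(163.3 − X) − 48x_i, with X = x_i + Σ_{j≠i} x_j.
First-order condition: 115.3 − 2x_i − Σ_{j≠i} x_j = 0.
Imposing symmetry (x_j = x for all j) turns Σ_{j≠i} x_j into 2x, so 115.3 = 4x and x = 28.825.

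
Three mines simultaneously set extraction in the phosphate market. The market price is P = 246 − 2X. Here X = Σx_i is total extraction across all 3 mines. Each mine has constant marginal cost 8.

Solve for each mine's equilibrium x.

A representative mine's profit is π_i = x_i(246 − 2X) − 8x_i, with X = x_i + Σ_{j≠i} x_j.
First-order condition: 238 − 4x_i − 2Σ_{j≠i} x_j = 0.
In a symmetric equilibrium every mine chooses the same x, so Σ_{j≠i} x_j = 2x. The condition becomes 238 − 8x = 0, giving x = 238/8 = 29.75.

29.75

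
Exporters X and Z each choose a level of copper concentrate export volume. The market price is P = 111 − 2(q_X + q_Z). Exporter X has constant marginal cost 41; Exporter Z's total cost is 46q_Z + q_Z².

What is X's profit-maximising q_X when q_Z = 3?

Exporter X's profit: π = q_X(111 − 2(q_X + q_Z)) − 41q_X.
∂π/∂q_X = 70 − 4q_X − 2q_Z = 0, so q_X = 17.5 − 0.5q_Z.
At q_Z = 3: q_X = 17.5 − 0.5·3 = 16.

16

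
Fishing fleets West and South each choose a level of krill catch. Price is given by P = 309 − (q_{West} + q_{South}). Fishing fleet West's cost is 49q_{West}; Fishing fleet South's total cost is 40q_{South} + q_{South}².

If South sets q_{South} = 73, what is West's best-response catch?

93.5

Fishing fleet West's profit: π = q_{West}(309 − (q_{West} + q_{South})) − 49q_{West}.
∂π/∂q_{West} = 260 − 2q_{West} − q_{South} = 0, so q_{West} = 130 − 0.5q_{South}.
At q_{South} = 73: q_{West} = 130 − 0.5·73 = 93.5.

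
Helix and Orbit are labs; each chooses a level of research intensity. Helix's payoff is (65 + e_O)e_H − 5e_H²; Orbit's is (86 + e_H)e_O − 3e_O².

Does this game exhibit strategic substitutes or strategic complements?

strategic complements

Expanding Helix's payoff: 65e_H + e_Oe_H − 5e_H².
∂π/∂e_H = 65 + e_O − 10e_H = 0, so e_H = 6.5 + 0.1e_O.
The best-response slope de_H/de_O = 0.1 > 0: the reaction function is upward-sloping, so the choices are strategic complements.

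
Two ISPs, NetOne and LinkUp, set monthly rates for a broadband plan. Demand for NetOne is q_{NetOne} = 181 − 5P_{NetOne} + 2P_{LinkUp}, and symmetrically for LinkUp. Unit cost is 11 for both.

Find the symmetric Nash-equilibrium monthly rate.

29.5

NetOne's profit: π = (P_{NetOne} − 11)(181 − 5P_{NetOne} + 2P_{LinkUp}).
∂π/∂P_{NetOne} = 236 − 10P_{NetOne} + 2P_{LinkUp} = 0 ⇒ P_{NetOne} = 23.6 + 0.2P_{LinkUp}.
The game is symmetric, so in equilibrium P_{LinkUp} = P_{NetOne}: the reaction function gives 0.8P_{NetOne} = 23.6, hence P_{NetOne} = 29.5.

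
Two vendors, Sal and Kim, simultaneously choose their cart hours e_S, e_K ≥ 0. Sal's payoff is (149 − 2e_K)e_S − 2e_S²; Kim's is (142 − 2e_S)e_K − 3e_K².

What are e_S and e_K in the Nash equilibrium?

30.5, 13.5

Expanding Sal's payoff: 149e_S − 2e_Ke_S − 2e_S².
∂π/∂e_S = 149 − 2e_K − 4e_S = 0, so e_S = 37.25 − 0.5e_K.
Likewise for Kim: e_K = 71/3 − (1/3)e_S.
Solving the two reaction functions simultaneously: (1 − (−0.5)(−1/3))e_S = 37.25 − 0.5·(71/3), so (5/6)e_S = 305/12 and e_S = 30.5.
Then e_K = 71/3 − (1/3)·30.5 = 13.5.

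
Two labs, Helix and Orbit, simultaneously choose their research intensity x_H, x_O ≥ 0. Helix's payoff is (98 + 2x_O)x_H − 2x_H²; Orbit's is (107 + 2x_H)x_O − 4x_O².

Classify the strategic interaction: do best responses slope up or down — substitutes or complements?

strategic complements

Expanding Helix's payoff: 98x_H + 2x_Ox_H − 2x_H².
∂π/∂x_H = 98 + 2x_O − 4x_H = 0, so x_H = 24.5 + 0.5x_O.
The best-response slope dx_H/dx_O = 0.5 > 0: the reaction function is upward-sloping, so the choices are strategic complements.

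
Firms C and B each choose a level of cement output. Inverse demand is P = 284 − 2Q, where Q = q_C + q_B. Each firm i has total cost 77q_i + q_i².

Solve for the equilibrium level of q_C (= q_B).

Firm C's profit: π = q_C(284 − 2(q_C + q_B)) − 77q_C − q_C².
∂π/∂q_C = 207 − 6q_C − 2q_B = 0, so q_C = 34.5 − (1/3)q_B.
By symmetry q_B = q_C; substituting into the reaction function, (4/3)q_C = 34.5 and q_C = 25.875.

25.875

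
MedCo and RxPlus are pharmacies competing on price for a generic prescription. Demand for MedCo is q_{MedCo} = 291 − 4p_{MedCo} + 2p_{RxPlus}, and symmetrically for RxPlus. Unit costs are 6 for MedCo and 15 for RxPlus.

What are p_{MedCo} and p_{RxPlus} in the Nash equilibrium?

53.7, 57.3

MedCo's profit: π = (p_{MedCo} − 6)(291 − 4p_{MedCo} + 2p_{RxPlus}).
∂π/∂p_{MedCo} = 315 − 8p_{MedCo} + 2p_{RxPlus} = 0 ⇒ p_{MedCo} = 39.375 + 0.25p_{RxPlus}.
Similarly p_{RxPlus} = 43.875 + 0.25p_{MedCo}.
Substituting the second reaction function into the first: p_{MedCo} = 39.375 + 0.25(43.875 + 0.25p_{MedCo}), which gives 0.9375p_{MedCo} = 1611/32 ⇒ p_{MedCo} = 53.7.
Then p_{RxPlus} = 43.875 + 0.25·53.7 = 57.3.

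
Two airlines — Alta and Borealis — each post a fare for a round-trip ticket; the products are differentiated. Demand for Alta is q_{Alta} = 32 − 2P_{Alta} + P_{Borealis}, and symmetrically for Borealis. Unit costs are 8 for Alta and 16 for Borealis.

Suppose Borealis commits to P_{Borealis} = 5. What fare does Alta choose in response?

Alta's profit: π = (P_{Alta} − 8)(32 − 2P_{Alta} + P_{Borealis}).
∂π/∂P_{Alta} = 48 − 4P_{Alta} + P_{Borealis} = 0 ⇒ P_{Alta} = 12 + 0.25P_{Borealis}.
At P_{Borealis} = 5: P_{Alta} = 12 + 0.25·5 = 13.25.

13.25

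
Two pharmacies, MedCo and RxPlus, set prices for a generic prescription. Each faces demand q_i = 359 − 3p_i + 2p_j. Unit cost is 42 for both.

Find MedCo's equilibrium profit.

18841.6875

MedCo's profit: π = (p_{MedCo} − 42)(359 − 3p_{MedCo} + 2p_{RxPlus}).
∂π/∂p_{MedCo} = 485 − 6p_{MedCo} + 2p_{RxPlus} = 0 ⇒ p_{MedCo} = 485/6 + (1/3)p_{RxPlus}.
Setting p_{MedCo} = p_{RxPlus} in the reaction function: p_{MedCo} = 485/6 + (1/3)p_{MedCo}, so p_{MedCo} = (485/6) / (2/3) = 121.25.
q_{MedCo} = 359 − 3·121.25 + 2·121.25 = 237.75.
Profit = (121.25 − 42)·237.75 = 18841.6875.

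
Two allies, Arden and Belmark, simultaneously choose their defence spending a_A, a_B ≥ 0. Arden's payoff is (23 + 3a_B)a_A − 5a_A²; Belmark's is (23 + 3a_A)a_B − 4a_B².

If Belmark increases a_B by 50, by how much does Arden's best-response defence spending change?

15

Expanding Arden's payoff: 23a_A + 3a_Ba_A − 5a_A².
∂π/∂a_A = 23 + 3a_B − 10a_A = 0, so a_A = 2.3 + 0.3a_B.
The reaction-function slope is 0.3, so a 50-unit rise in a_B moves a_A by 0.3 × 50 = 15. Arden's best response rises — the actions are strategic complements.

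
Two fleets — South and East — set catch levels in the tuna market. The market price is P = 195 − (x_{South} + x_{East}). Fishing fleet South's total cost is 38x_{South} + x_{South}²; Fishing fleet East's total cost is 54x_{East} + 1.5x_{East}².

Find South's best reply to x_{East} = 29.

32

Fishing fleet South's profit: π = x_{South}(195 − (x_{South} + x_{East})) − 38x_{South} − x_{South}².
∂π/∂x_{South} = 157 − 4x_{South} − x_{East} = 0, so x_{South} = 39.25 − 0.25x_{East}.
At x_{East} = 29: x_{South} = 39.25 − 0.25·29 = 32.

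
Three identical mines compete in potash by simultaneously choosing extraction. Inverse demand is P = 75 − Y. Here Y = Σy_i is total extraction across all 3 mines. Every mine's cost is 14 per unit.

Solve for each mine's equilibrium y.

A representative mine's profit is π_i = y_i(75 − Y) − 14y_i, with Y = y_i + Σ_{j≠i} y_j.
First-order condition: 61 − 2y_i − Σ_{j≠i} y_j = 0.
With identical mines, set every y_j = y: then 61 − 2y − 2y = 0, i.e. y = 61/4 = 15.25.

15.25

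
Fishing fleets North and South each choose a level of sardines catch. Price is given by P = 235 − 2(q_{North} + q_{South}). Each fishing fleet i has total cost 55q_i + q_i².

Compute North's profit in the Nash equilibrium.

1518.75

Fishing fleet North's profit: π = q_{North}(235 − 2(q_{North} + q_{South})) − 55q_{North} − q_{North}².
∂π/∂q_{North} = 180 − 6q_{North} − 2q_{South} = 0, so q_{North} = 30 − (1/3)q_{South}.
By symmetry q_{South} = q_{North}; substituting into the reaction function, (4/3)q_{North} = 30 and q_{North} = 22.5.
Price P = 235 − 2·45 = 145.
North's profit: (145 − 55)·22.5 − (22.5)² = 1518.75.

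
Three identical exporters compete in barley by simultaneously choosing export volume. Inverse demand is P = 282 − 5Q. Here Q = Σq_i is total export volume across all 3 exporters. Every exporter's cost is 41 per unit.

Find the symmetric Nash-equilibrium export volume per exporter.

12.05

A representative exporter's profit is π_i = q_i(282 − 5Q) − 41q_i, with Q = q_i + Σ_{j≠i} q_j.
First-order condition: 241 − 10q_i − 5Σ_{j≠i} q_j = 0.
Imposing symmetry (q_j = q for all j) turns Σ_{j≠i} q_j into 2q, so 241 = 20q and q = 12.05.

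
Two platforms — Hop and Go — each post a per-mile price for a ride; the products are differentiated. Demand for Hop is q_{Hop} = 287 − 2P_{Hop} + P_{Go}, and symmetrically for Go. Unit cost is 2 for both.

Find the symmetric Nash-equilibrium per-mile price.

97

Hop's profit: π = (P_{Hop} − 2)(287 − 2P_{Hop} + P_{Go}).
∂π/∂P_{Hop} = 291 − 4P_{Hop} + P_{Go} = 0 ⇒ P_{Hop} = 72.75 + 0.25P_{Go}.
By symmetry P_{Go} = P_{Hop}; substituting into the reaction function, 0.75P_{Hop} = 72.75 and P_{Hop} = 97.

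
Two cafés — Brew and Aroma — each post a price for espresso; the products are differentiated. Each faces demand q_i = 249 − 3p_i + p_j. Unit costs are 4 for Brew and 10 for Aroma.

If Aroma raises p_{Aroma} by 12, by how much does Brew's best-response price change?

Brew's profit: π = (p_{Brew} − 4)(249 − 3p_{Brew} + p_{Aroma}).
∂π/∂p_{Brew} = 261 − 6p_{Brew} + p_{Aroma} = 0 ⇒ p_{Brew} = 43.5 + (1/6)p_{Aroma}.
The reaction-function slope is 1/6, so a 12-unit rise in p_{Aroma} moves p_{Brew} by 1/6 × 12 = 2. Brew's best response rises — the actions are strategic complements.

2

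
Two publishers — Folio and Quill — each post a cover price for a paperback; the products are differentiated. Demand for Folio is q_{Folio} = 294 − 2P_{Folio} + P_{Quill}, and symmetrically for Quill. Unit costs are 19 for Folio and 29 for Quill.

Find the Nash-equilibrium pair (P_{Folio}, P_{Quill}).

112, 116

Folio's profit: π = (P_{Folio} − 19)(294 − 2P_{Folio} + P_{Quill}).
∂π/∂P_{Folio} = 332 − 4P_{Folio} + P_{Quill} = 0 ⇒ P_{Folio} = 83 + 0.25P_{Quill}.
Similarly P_{Quill} = 88 + 0.25P_{Folio}.
Substituting the second reaction function into the first: P_{Folio} = 83 + 0.25(88 + 0.25P_{Folio}), which gives 0.9375P_{Folio} = 105 ⇒ P_{Folio} = 112.
Then P_{Quill} = 88 + 0.25·112 = 116.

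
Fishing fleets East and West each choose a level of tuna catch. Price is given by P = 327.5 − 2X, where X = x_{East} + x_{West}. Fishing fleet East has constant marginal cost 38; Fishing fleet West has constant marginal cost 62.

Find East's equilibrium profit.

5460.125

Fishing fleet East's profit: π = x_{East}(327.5 − 2(x_{East} + x_{West})) − 38x_{East}.
∂π/∂x_{East} = 289.5 − 4x_{East} − 2x_{West} = 0, so x_{East} = 72.375 − 0.5x_{West}.
By the same steps for West: x_{West} = 66.375 − 0.5x_{East}.
Solving the two reaction functions simultaneously: (1 − (−0.5)(−0.5))x_{East} = 72.375 − 0.5·66.375, so 0.75x_{East} = 39.1875 and x_{East} = 52.25.
Then x_{West} = 66.375 − 0.5·52.25 = 40.25.
Price P = 327.5 − 2·92.5 = 142.5.
East's profit: (142.5 − 38)·52.25 = 5460.125.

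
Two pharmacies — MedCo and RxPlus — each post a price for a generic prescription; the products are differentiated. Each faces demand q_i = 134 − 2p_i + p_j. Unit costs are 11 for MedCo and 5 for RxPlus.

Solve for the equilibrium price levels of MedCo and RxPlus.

51.2, 48.8

MedCo's profit: π = (p_{MedCo} − 11)(134 − 2p_{MedCo} + p_{RxPlus}).
∂π/∂p_{MedCo} = 156 − 4p_{MedCo} + p_{RxPlus} = 0 ⇒ p_{MedCo} = 39 + 0.25p_{RxPlus}.
Similarly p_{RxPlus} = 36 + 0.25p_{MedCo}.
Solving the two reaction functions simultaneously: (1 − (0.25)(0.25))p_{MedCo} = 39 + 0.25·36, so 0.9375p_{MedCo} = 48 and p_{MedCo} = 51.2.
Then p_{RxPlus} = 36 + 0.25·51.2 = 48.8.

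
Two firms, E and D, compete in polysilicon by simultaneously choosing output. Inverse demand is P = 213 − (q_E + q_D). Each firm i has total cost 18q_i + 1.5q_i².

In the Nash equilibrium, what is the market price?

148

Firm E's profit: π = q_E(213 − (q_E + q_D)) − 18q_E − 1.5q_E².
∂π/∂q_E = 195 − 5q_E − q_D = 0, so q_E = 39 − 0.2q_D.
By symmetry q_D = q_E; substituting into the reaction function, 1.2q_E = 39 and q_E = 32.5.
Equilibrium price: P = 213 − 65 = 148.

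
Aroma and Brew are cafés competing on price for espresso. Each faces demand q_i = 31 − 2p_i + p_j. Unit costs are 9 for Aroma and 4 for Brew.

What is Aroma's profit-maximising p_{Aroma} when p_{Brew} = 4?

Aroma's profit: π = (p_{Aroma} − 9)(31 − 2p_{Aroma} + p_{Brew}).
∂π/∂p_{Aroma} = 49 − 4p_{Aroma} + p_{Brew} = 0 ⇒ p_{Aroma} = 12.25 + 0.25p_{Brew}.
At p_{Brew} = 4: p_{Aroma} = 12.25 + 0.25·4 = 13.25.

13.25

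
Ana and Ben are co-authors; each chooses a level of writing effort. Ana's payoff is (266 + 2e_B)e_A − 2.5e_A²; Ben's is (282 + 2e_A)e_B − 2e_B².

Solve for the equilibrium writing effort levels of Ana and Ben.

Expanding Ana's payoff: 266e_A + 2e_Be_A − 2.5e_A².
∂π/∂e_A = 266 + 2e_B − 5e_A = 0, so e_A = 53.2 + 0.4e_B.
Likewise for Ben: e_B = 70.5 + 0.5e_A.
Substituting the second reaction function into the first: e_A = 53.2 + 0.4(70.5 + 0.5e_A), which gives 0.8e_A = 81.4 ⇒ e_A = 101.75.
Then e_B = 70.5 + 0.5·101.75 = 121.375.

101.75, 121.375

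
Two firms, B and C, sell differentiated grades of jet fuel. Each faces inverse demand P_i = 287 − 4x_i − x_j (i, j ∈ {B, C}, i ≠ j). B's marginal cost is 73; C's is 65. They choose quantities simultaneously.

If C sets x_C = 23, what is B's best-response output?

23.875

Firm B's profit: π = x_B(287 − 4x_B − x_C) − 73x_B.
∂π/∂x_B = 214 − 8x_B − x_C = 0 ⇒ x_B = 26.75 − 0.125x_C.
At x_C = 23: x_B = 26.75 − 0.125·23 = 23.875.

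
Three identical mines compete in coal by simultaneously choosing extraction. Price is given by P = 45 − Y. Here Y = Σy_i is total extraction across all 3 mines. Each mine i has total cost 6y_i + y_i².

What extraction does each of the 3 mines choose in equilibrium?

A representative mine's profit is π_i = y_i(45 − Y) − 6y_i − y_i², with Y = y_i + Σ_{j≠i} y_j.
First-order condition: 39 − 4y_i − Σ_{j≠i} y_j = 0.
Imposing symmetry (y_j = y for all j) turns Σ_{j≠i} y_j into 2y, so 39 = 6y and y = 6.5.

6.5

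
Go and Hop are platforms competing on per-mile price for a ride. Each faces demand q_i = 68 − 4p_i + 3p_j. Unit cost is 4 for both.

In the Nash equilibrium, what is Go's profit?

655.36

Go's profit: π = (p_{Go} − 4)(68 − 4p_{Go} + 3p_{Hop}).
∂π/∂p_{Go} = 84 − 8p_{Go} + 3p_{Hop} = 0 ⇒ p_{Go} = 10.5 + 0.375p_{Hop}.
The game is symmetric, so in equilibrium p_{Hop} = p_{Go}: the reaction function gives 0.625p_{Go} = 10.5, hence p_{Go} = 16.8.
q_{Go} = 68 − 4·16.8 + 3·16.8 = 51.2.
Profit = (16.8 − 4)·51.2 = 655.36.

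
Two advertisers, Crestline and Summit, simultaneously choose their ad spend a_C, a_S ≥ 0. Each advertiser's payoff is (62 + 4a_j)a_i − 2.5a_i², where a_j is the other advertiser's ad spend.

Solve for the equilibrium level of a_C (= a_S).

62

Crestline's payoff is (62 + 4a_S)a_C − 2.5a_C².
∂π/∂a_C = 62 + 4a_S − 5a_C = 0, so a_C = 12.4 + 0.8a_S.
Setting a_C = a_S in the reaction function: a_C = 12.4 + 0.8a_C, so a_C = 12.4 / 0.2 = 62.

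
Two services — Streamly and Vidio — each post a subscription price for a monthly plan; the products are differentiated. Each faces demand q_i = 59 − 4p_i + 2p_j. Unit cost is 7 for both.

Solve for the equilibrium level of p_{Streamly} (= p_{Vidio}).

Streamly's profit: π = (p_{Streamly} − 7)(59 − 4p_{Streamly} + 2p_{Vidio}).
∂π/∂p_{Streamly} = 87 − 8p_{Streamly} + 2p_{Vidio} = 0 ⇒ p_{Streamly} = 10.875 + 0.25p_{Vidio}.
The game is symmetric, so in equilibrium p_{Vidio} = p_{Streamly}: the reaction function gives 0.75p_{Streamly} = 10.875, hence p_{Streamly} = 14.5.

14.5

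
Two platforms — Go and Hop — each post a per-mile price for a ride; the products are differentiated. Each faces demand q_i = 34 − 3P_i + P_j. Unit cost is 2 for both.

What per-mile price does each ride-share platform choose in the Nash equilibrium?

Go's profit: π = (P_{Go} − 2)(34 − 3P_{Go} + P_{Hop}).
∂π/∂P_{Go} = 40 − 6P_{Go} + P_{Hop} = 0 ⇒ P_{Go} = 20/3 + (1/6)P_{Hop}.
By symmetry P_{Hop} = P_{Go}; substituting into the reaction function, (5/6)P_{Go} = 20/3 and P_{Go} = 8.

8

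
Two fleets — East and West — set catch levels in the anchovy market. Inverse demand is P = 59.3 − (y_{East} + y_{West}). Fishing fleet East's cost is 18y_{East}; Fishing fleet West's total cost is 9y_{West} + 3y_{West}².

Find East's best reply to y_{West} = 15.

13.15

Fishing fleet East's profit: π = y_{East}(59.3 − (y_{East} + y_{West})) − 18y_{East}.
∂π/∂y_{East} = 41.3 − 2y_{East} − y_{West} = 0, so y_{East} = 20.65 − 0.5y_{West}.
At y_{West} = 15: y_{East} = 20.65 − 0.5·15 = 13.15.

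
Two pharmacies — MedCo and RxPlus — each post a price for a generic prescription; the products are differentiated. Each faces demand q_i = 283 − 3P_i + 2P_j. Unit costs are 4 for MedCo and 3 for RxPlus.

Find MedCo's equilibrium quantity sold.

208.6875

MedCo's profit: π = (P_{MedCo} − 4)(283 − 3P_{MedCo} + 2P_{RxPlus}).
∂π/∂P_{MedCo} = 295 − 6P_{MedCo} + 2P_{RxPlus} = 0 ⇒ P_{MedCo} = 295/6 + (1/3)P_{RxPlus}.
Similarly P_{RxPlus} = 146/3 + (1/3)P_{MedCo}.
Plugging P_{RxPlus} into MedCo's best response: P_{MedCo} = 295/6 + (1/3)(146/3 + (1/3)P_{MedCo}) ⇒ (8/9)P_{MedCo} = 1177/18, so P_{MedCo} = 73.5625.
Then P_{RxPlus} = 146/3 + (1/3)·73.5625 = 73.1875.
q_{MedCo} = 283 − 3·73.5625 + 2·73.1875 = 208.6875.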